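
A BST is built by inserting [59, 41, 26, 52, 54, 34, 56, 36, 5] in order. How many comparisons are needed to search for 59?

Search path for 59: 59
Found: True
Comparisons: 1


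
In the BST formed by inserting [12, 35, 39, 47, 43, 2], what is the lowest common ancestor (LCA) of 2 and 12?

Tree insertion order: [12, 35, 39, 47, 43, 2]
Tree (level-order array): [12, 2, 35, None, None, None, 39, None, 47, 43]
In a BST, the LCA of p=2, q=12 is the first node v on the
root-to-leaf path with p <= v <= q (go left if both < v, right if both > v).
Walk from root:
  at 12: 2 <= 12 <= 12, this is the LCA
LCA = 12


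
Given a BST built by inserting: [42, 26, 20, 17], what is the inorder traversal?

Tree insertion order: [42, 26, 20, 17]
Tree (level-order array): [42, 26, None, 20, None, 17]
Inorder traversal: [17, 20, 26, 42]


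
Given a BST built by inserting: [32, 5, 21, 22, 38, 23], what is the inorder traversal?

Tree insertion order: [32, 5, 21, 22, 38, 23]
Tree (level-order array): [32, 5, 38, None, 21, None, None, None, 22, None, 23]
Inorder traversal: [5, 21, 22, 23, 32, 38]


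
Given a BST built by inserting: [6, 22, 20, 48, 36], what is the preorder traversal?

Tree insertion order: [6, 22, 20, 48, 36]
Tree (level-order array): [6, None, 22, 20, 48, None, None, 36]
Preorder traversal: [6, 22, 20, 48, 36]


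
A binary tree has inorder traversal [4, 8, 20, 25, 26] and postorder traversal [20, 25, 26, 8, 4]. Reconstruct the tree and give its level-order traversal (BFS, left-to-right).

Inorder:   [4, 8, 20, 25, 26]
Postorder: [20, 25, 26, 8, 4]
Algorithm: postorder visits root last, so walk postorder right-to-left;
each value is the root of the current inorder slice — split it at that
value, recurse on the right subtree first, then the left.
Recursive splits:
  root=4; inorder splits into left=[], right=[8, 20, 25, 26]
  root=8; inorder splits into left=[], right=[20, 25, 26]
  root=26; inorder splits into left=[20, 25], right=[]
  root=25; inorder splits into left=[20], right=[]
  root=20; inorder splits into left=[], right=[]
Reconstructed level-order: [4, 8, 26, 25, 20]


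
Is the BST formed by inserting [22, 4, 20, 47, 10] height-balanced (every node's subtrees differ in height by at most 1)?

Tree (level-order array): [22, 4, 47, None, 20, None, None, 10]
Definition: a tree is height-balanced if, at every node, |h(left) - h(right)| <= 1 (empty subtree has height -1).
Bottom-up per-node check:
  node 10: h_left=-1, h_right=-1, diff=0 [OK], height=0
  node 20: h_left=0, h_right=-1, diff=1 [OK], height=1
  node 4: h_left=-1, h_right=1, diff=2 [FAIL (|-1-1|=2 > 1)], height=2
  node 47: h_left=-1, h_right=-1, diff=0 [OK], height=0
  node 22: h_left=2, h_right=0, diff=2 [FAIL (|2-0|=2 > 1)], height=3
Node 4 violates the condition: |-1 - 1| = 2 > 1.
Result: Not balanced


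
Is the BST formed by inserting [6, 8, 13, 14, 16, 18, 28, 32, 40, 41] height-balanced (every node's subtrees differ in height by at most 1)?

Tree (level-order array): [6, None, 8, None, 13, None, 14, None, 16, None, 18, None, 28, None, 32, None, 40, None, 41]
Definition: a tree is height-balanced if, at every node, |h(left) - h(right)| <= 1 (empty subtree has height -1).
Bottom-up per-node check:
  node 41: h_left=-1, h_right=-1, diff=0 [OK], height=0
  node 40: h_left=-1, h_right=0, diff=1 [OK], height=1
  node 32: h_left=-1, h_right=1, diff=2 [FAIL (|-1-1|=2 > 1)], height=2
  node 28: h_left=-1, h_right=2, diff=3 [FAIL (|-1-2|=3 > 1)], height=3
  node 18: h_left=-1, h_right=3, diff=4 [FAIL (|-1-3|=4 > 1)], height=4
  node 16: h_left=-1, h_right=4, diff=5 [FAIL (|-1-4|=5 > 1)], height=5
  node 14: h_left=-1, h_right=5, diff=6 [FAIL (|-1-5|=6 > 1)], height=6
  node 13: h_left=-1, h_right=6, diff=7 [FAIL (|-1-6|=7 > 1)], height=7
  node 8: h_left=-1, h_right=7, diff=8 [FAIL (|-1-7|=8 > 1)], height=8
  node 6: h_left=-1, h_right=8, diff=9 [FAIL (|-1-8|=9 > 1)], height=9
Node 32 violates the condition: |-1 - 1| = 2 > 1.
Result: Not balanced


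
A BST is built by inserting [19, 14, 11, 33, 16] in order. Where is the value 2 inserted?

Starting tree (level order): [19, 14, 33, 11, 16]
Insertion path: 19 -> 14 -> 11
Result: insert 2 as left child of 11
Final tree (level order): [19, 14, 33, 11, 16, None, None, 2]


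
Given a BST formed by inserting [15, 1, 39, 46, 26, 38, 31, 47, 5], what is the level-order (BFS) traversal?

Tree insertion order: [15, 1, 39, 46, 26, 38, 31, 47, 5]
Tree (level-order array): [15, 1, 39, None, 5, 26, 46, None, None, None, 38, None, 47, 31]
BFS from the root, enqueuing left then right child of each popped node:
  queue [15] -> pop 15, enqueue [1, 39], visited so far: [15]
  queue [1, 39] -> pop 1, enqueue [5], visited so far: [15, 1]
  queue [39, 5] -> pop 39, enqueue [26, 46], visited so far: [15, 1, 39]
  queue [5, 26, 46] -> pop 5, enqueue [none], visited so far: [15, 1, 39, 5]
  queue [26, 46] -> pop 26, enqueue [38], visited so far: [15, 1, 39, 5, 26]
  queue [46, 38] -> pop 46, enqueue [47], visited so far: [15, 1, 39, 5, 26, 46]
  queue [38, 47] -> pop 38, enqueue [31], visited so far: [15, 1, 39, 5, 26, 46, 38]
  queue [47, 31] -> pop 47, enqueue [none], visited so far: [15, 1, 39, 5, 26, 46, 38, 47]
  queue [31] -> pop 31, enqueue [none], visited so far: [15, 1, 39, 5, 26, 46, 38, 47, 31]
Result: [15, 1, 39, 5, 26, 46, 38, 47, 31]


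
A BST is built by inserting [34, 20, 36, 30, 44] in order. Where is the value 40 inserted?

Starting tree (level order): [34, 20, 36, None, 30, None, 44]
Insertion path: 34 -> 36 -> 44
Result: insert 40 as left child of 44
Final tree (level order): [34, 20, 36, None, 30, None, 44, None, None, 40]


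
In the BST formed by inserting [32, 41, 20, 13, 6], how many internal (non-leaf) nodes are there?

Tree built from: [32, 41, 20, 13, 6]
Tree (level-order array): [32, 20, 41, 13, None, None, None, 6]
Rule: An internal node has at least one child.
Per-node child counts:
  node 32: 2 child(ren)
  node 20: 1 child(ren)
  node 13: 1 child(ren)
  node 6: 0 child(ren)
  node 41: 0 child(ren)
Matching nodes: [32, 20, 13]
Count of internal (non-leaf) nodes: 3


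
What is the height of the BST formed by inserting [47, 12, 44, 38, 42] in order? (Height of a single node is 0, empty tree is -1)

Insertion order: [47, 12, 44, 38, 42]
Tree (level-order array): [47, 12, None, None, 44, 38, None, None, 42]
Compute height bottom-up (empty subtree = -1):
  height(42) = 1 + max(-1, -1) = 0
  height(38) = 1 + max(-1, 0) = 1
  height(44) = 1 + max(1, -1) = 2
  height(12) = 1 + max(-1, 2) = 3
  height(47) = 1 + max(3, -1) = 4
Height = 4


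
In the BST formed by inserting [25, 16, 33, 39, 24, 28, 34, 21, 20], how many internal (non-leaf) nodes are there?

Tree built from: [25, 16, 33, 39, 24, 28, 34, 21, 20]
Tree (level-order array): [25, 16, 33, None, 24, 28, 39, 21, None, None, None, 34, None, 20]
Rule: An internal node has at least one child.
Per-node child counts:
  node 25: 2 child(ren)
  node 16: 1 child(ren)
  node 24: 1 child(ren)
  node 21: 1 child(ren)
  node 20: 0 child(ren)
  node 33: 2 child(ren)
  node 28: 0 child(ren)
  node 39: 1 child(ren)
  node 34: 0 child(ren)
Matching nodes: [25, 16, 24, 21, 33, 39]
Count of internal (non-leaf) nodes: 6


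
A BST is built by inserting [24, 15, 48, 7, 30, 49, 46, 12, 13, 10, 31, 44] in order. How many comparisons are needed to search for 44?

Search path for 44: 24 -> 48 -> 30 -> 46 -> 31 -> 44
Found: True
Comparisons: 6


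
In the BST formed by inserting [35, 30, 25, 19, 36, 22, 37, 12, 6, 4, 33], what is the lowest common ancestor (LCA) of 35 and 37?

Tree insertion order: [35, 30, 25, 19, 36, 22, 37, 12, 6, 4, 33]
Tree (level-order array): [35, 30, 36, 25, 33, None, 37, 19, None, None, None, None, None, 12, 22, 6, None, None, None, 4]
In a BST, the LCA of p=35, q=37 is the first node v on the
root-to-leaf path with p <= v <= q (go left if both < v, right if both > v).
Walk from root:
  at 35: 35 <= 35 <= 37, this is the LCA
LCA = 35


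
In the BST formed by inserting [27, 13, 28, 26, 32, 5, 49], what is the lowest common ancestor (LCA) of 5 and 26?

Tree insertion order: [27, 13, 28, 26, 32, 5, 49]
Tree (level-order array): [27, 13, 28, 5, 26, None, 32, None, None, None, None, None, 49]
In a BST, the LCA of p=5, q=26 is the first node v on the
root-to-leaf path with p <= v <= q (go left if both < v, right if both > v).
Walk from root:
  at 27: both 5 and 26 < 27, go left
  at 13: 5 <= 13 <= 26, this is the LCA
LCA = 13


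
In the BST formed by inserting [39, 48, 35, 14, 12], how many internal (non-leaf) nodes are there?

Tree built from: [39, 48, 35, 14, 12]
Tree (level-order array): [39, 35, 48, 14, None, None, None, 12]
Rule: An internal node has at least one child.
Per-node child counts:
  node 39: 2 child(ren)
  node 35: 1 child(ren)
  node 14: 1 child(ren)
  node 12: 0 child(ren)
  node 48: 0 child(ren)
Matching nodes: [39, 35, 14]
Count of internal (non-leaf) nodes: 3


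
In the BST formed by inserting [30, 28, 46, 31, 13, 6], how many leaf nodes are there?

Tree built from: [30, 28, 46, 31, 13, 6]
Tree (level-order array): [30, 28, 46, 13, None, 31, None, 6]
Rule: A leaf has 0 children.
Per-node child counts:
  node 30: 2 child(ren)
  node 28: 1 child(ren)
  node 13: 1 child(ren)
  node 6: 0 child(ren)
  node 46: 1 child(ren)
  node 31: 0 child(ren)
Matching nodes: [6, 31]
Count of leaf nodes: 2


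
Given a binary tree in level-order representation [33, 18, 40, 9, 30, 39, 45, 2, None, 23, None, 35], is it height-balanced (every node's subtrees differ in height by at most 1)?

Tree (level-order array): [33, 18, 40, 9, 30, 39, 45, 2, None, 23, None, 35]
Definition: a tree is height-balanced if, at every node, |h(left) - h(right)| <= 1 (empty subtree has height -1).
Bottom-up per-node check:
  node 2: h_left=-1, h_right=-1, diff=0 [OK], height=0
  node 9: h_left=0, h_right=-1, diff=1 [OK], height=1
  node 23: h_left=-1, h_right=-1, diff=0 [OK], height=0
  node 30: h_left=0, h_right=-1, diff=1 [OK], height=1
  node 18: h_left=1, h_right=1, diff=0 [OK], height=2
  node 35: h_left=-1, h_right=-1, diff=0 [OK], height=0
  node 39: h_left=0, h_right=-1, diff=1 [OK], height=1
  node 45: h_left=-1, h_right=-1, diff=0 [OK], height=0
  node 40: h_left=1, h_right=0, diff=1 [OK], height=2
  node 33: h_left=2, h_right=2, diff=0 [OK], height=3
All nodes satisfy the balance condition.
Result: Balanced


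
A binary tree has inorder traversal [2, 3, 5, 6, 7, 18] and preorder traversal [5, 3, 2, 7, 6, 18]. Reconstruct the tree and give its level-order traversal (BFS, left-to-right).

Inorder:  [2, 3, 5, 6, 7, 18]
Preorder: [5, 3, 2, 7, 6, 18]
Algorithm: preorder visits root first, so consume preorder in order;
for each root, split the current inorder slice at that value into
left-subtree inorder and right-subtree inorder, then recurse.
Recursive splits:
  root=5; inorder splits into left=[2, 3], right=[6, 7, 18]
  root=3; inorder splits into left=[2], right=[]
  root=2; inorder splits into left=[], right=[]
  root=7; inorder splits into left=[6], right=[18]
  root=6; inorder splits into left=[], right=[]
  root=18; inorder splits into left=[], right=[]
Reconstructed level-order: [5, 3, 7, 2, 6, 18]


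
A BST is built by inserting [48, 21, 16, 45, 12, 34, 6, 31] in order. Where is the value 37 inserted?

Starting tree (level order): [48, 21, None, 16, 45, 12, None, 34, None, 6, None, 31]
Insertion path: 48 -> 21 -> 45 -> 34
Result: insert 37 as right child of 34
Final tree (level order): [48, 21, None, 16, 45, 12, None, 34, None, 6, None, 31, 37]


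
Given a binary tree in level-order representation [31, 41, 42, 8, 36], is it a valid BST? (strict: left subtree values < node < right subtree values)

Level-order array: [31, 41, 42, 8, 36]
Validate using subtree bounds (lo, hi): at each node, require lo < value < hi,
then recurse left with hi=value and right with lo=value.
Preorder trace (stopping at first violation):
  at node 31 with bounds (-inf, +inf): OK
  at node 41 with bounds (-inf, 31): VIOLATION
Node 41 violates its bound: not (-inf < 41 < 31).
Result: Not a valid BST


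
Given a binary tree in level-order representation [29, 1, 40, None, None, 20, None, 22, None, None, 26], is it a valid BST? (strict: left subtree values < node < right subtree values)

Level-order array: [29, 1, 40, None, None, 20, None, 22, None, None, 26]
Validate using subtree bounds (lo, hi): at each node, require lo < value < hi,
then recurse left with hi=value and right with lo=value.
Preorder trace (stopping at first violation):
  at node 29 with bounds (-inf, +inf): OK
  at node 1 with bounds (-inf, 29): OK
  at node 40 with bounds (29, +inf): OK
  at node 20 with bounds (29, 40): VIOLATION
Node 20 violates its bound: not (29 < 20 < 40).
Result: Not a valid BST


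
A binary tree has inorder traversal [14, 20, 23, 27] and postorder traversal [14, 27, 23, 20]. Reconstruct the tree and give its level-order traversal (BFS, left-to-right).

Inorder:   [14, 20, 23, 27]
Postorder: [14, 27, 23, 20]
Algorithm: postorder visits root last, so walk postorder right-to-left;
each value is the root of the current inorder slice — split it at that
value, recurse on the right subtree first, then the left.
Recursive splits:
  root=20; inorder splits into left=[14], right=[23, 27]
  root=23; inorder splits into left=[], right=[27]
  root=27; inorder splits into left=[], right=[]
  root=14; inorder splits into left=[], right=[]
Reconstructed level-order: [20, 14, 23, 27]


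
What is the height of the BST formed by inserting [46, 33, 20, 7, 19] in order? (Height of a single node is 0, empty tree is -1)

Insertion order: [46, 33, 20, 7, 19]
Tree (level-order array): [46, 33, None, 20, None, 7, None, None, 19]
Compute height bottom-up (empty subtree = -1):
  height(19) = 1 + max(-1, -1) = 0
  height(7) = 1 + max(-1, 0) = 1
  height(20) = 1 + max(1, -1) = 2
  height(33) = 1 + max(2, -1) = 3
  height(46) = 1 + max(3, -1) = 4
Height = 4


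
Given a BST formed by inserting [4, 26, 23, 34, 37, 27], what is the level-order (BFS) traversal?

Tree insertion order: [4, 26, 23, 34, 37, 27]
Tree (level-order array): [4, None, 26, 23, 34, None, None, 27, 37]
BFS from the root, enqueuing left then right child of each popped node:
  queue [4] -> pop 4, enqueue [26], visited so far: [4]
  queue [26] -> pop 26, enqueue [23, 34], visited so far: [4, 26]
  queue [23, 34] -> pop 23, enqueue [none], visited so far: [4, 26, 23]
  queue [34] -> pop 34, enqueue [27, 37], visited so far: [4, 26, 23, 34]
  queue [27, 37] -> pop 27, enqueue [none], visited so far: [4, 26, 23, 34, 27]
  queue [37] -> pop 37, enqueue [none], visited so far: [4, 26, 23, 34, 27, 37]
Result: [4, 26, 23, 34, 27, 37]


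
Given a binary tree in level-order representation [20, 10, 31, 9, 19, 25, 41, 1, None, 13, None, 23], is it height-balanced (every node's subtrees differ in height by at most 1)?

Tree (level-order array): [20, 10, 31, 9, 19, 25, 41, 1, None, 13, None, 23]
Definition: a tree is height-balanced if, at every node, |h(left) - h(right)| <= 1 (empty subtree has height -1).
Bottom-up per-node check:
  node 1: h_left=-1, h_right=-1, diff=0 [OK], height=0
  node 9: h_left=0, h_right=-1, diff=1 [OK], height=1
  node 13: h_left=-1, h_right=-1, diff=0 [OK], height=0
  node 19: h_left=0, h_right=-1, diff=1 [OK], height=1
  node 10: h_left=1, h_right=1, diff=0 [OK], height=2
  node 23: h_left=-1, h_right=-1, diff=0 [OK], height=0
  node 25: h_left=0, h_right=-1, diff=1 [OK], height=1
  node 41: h_left=-1, h_right=-1, diff=0 [OK], height=0
  node 31: h_left=1, h_right=0, diff=1 [OK], height=2
  node 20: h_left=2, h_right=2, diff=0 [OK], height=3
All nodes satisfy the balance condition.
Result: Balanced


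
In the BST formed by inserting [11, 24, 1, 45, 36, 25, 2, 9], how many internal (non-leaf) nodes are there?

Tree built from: [11, 24, 1, 45, 36, 25, 2, 9]
Tree (level-order array): [11, 1, 24, None, 2, None, 45, None, 9, 36, None, None, None, 25]
Rule: An internal node has at least one child.
Per-node child counts:
  node 11: 2 child(ren)
  node 1: 1 child(ren)
  node 2: 1 child(ren)
  node 9: 0 child(ren)
  node 24: 1 child(ren)
  node 45: 1 child(ren)
  node 36: 1 child(ren)
  node 25: 0 child(ren)
Matching nodes: [11, 1, 2, 24, 45, 36]
Count of internal (non-leaf) nodes: 6


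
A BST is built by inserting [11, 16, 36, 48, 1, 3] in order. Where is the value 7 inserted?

Starting tree (level order): [11, 1, 16, None, 3, None, 36, None, None, None, 48]
Insertion path: 11 -> 1 -> 3
Result: insert 7 as right child of 3
Final tree (level order): [11, 1, 16, None, 3, None, 36, None, 7, None, 48]


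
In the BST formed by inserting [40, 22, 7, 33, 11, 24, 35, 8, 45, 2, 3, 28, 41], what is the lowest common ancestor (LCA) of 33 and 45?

Tree insertion order: [40, 22, 7, 33, 11, 24, 35, 8, 45, 2, 3, 28, 41]
Tree (level-order array): [40, 22, 45, 7, 33, 41, None, 2, 11, 24, 35, None, None, None, 3, 8, None, None, 28]
In a BST, the LCA of p=33, q=45 is the first node v on the
root-to-leaf path with p <= v <= q (go left if both < v, right if both > v).
Walk from root:
  at 40: 33 <= 40 <= 45, this is the LCA
LCA = 40


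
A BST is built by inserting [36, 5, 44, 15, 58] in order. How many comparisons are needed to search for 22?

Search path for 22: 36 -> 5 -> 15
Found: False
Comparisons: 3


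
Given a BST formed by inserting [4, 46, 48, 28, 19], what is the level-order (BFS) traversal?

Tree insertion order: [4, 46, 48, 28, 19]
Tree (level-order array): [4, None, 46, 28, 48, 19]
BFS from the root, enqueuing left then right child of each popped node:
  queue [4] -> pop 4, enqueue [46], visited so far: [4]
  queue [46] -> pop 46, enqueue [28, 48], visited so far: [4, 46]
  queue [28, 48] -> pop 28, enqueue [19], visited so far: [4, 46, 28]
  queue [48, 19] -> pop 48, enqueue [none], visited so far: [4, 46, 28, 48]
  queue [19] -> pop 19, enqueue [none], visited so far: [4, 46, 28, 48, 19]
Result: [4, 46, 28, 48, 19]


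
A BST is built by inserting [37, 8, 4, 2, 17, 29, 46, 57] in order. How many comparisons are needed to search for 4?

Search path for 4: 37 -> 8 -> 4
Found: True
Comparisons: 3


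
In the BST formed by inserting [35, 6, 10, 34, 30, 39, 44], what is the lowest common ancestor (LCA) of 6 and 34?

Tree insertion order: [35, 6, 10, 34, 30, 39, 44]
Tree (level-order array): [35, 6, 39, None, 10, None, 44, None, 34, None, None, 30]
In a BST, the LCA of p=6, q=34 is the first node v on the
root-to-leaf path with p <= v <= q (go left if both < v, right if both > v).
Walk from root:
  at 35: both 6 and 34 < 35, go left
  at 6: 6 <= 6 <= 34, this is the LCA
LCA = 6


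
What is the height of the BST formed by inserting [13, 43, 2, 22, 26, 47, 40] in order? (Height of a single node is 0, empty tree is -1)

Insertion order: [13, 43, 2, 22, 26, 47, 40]
Tree (level-order array): [13, 2, 43, None, None, 22, 47, None, 26, None, None, None, 40]
Compute height bottom-up (empty subtree = -1):
  height(2) = 1 + max(-1, -1) = 0
  height(40) = 1 + max(-1, -1) = 0
  height(26) = 1 + max(-1, 0) = 1
  height(22) = 1 + max(-1, 1) = 2
  height(47) = 1 + max(-1, -1) = 0
  height(43) = 1 + max(2, 0) = 3
  height(13) = 1 + max(0, 3) = 4
Height = 4


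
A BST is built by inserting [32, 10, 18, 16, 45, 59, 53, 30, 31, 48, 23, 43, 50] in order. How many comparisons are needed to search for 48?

Search path for 48: 32 -> 45 -> 59 -> 53 -> 48
Found: True
Comparisons: 5


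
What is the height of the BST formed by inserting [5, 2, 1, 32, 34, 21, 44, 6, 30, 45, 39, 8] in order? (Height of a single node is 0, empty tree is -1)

Insertion order: [5, 2, 1, 32, 34, 21, 44, 6, 30, 45, 39, 8]
Tree (level-order array): [5, 2, 32, 1, None, 21, 34, None, None, 6, 30, None, 44, None, 8, None, None, 39, 45]
Compute height bottom-up (empty subtree = -1):
  height(1) = 1 + max(-1, -1) = 0
  height(2) = 1 + max(0, -1) = 1
  height(8) = 1 + max(-1, -1) = 0
  height(6) = 1 + max(-1, 0) = 1
  height(30) = 1 + max(-1, -1) = 0
  height(21) = 1 + max(1, 0) = 2
  height(39) = 1 + max(-1, -1) = 0
  height(45) = 1 + max(-1, -1) = 0
  height(44) = 1 + max(0, 0) = 1
  height(34) = 1 + max(-1, 1) = 2
  height(32) = 1 + max(2, 2) = 3
  height(5) = 1 + max(1, 3) = 4
Height = 4


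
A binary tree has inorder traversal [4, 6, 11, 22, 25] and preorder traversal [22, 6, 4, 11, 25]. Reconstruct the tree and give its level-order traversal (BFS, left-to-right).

Inorder:  [4, 6, 11, 22, 25]
Preorder: [22, 6, 4, 11, 25]
Algorithm: preorder visits root first, so consume preorder in order;
for each root, split the current inorder slice at that value into
left-subtree inorder and right-subtree inorder, then recurse.
Recursive splits:
  root=22; inorder splits into left=[4, 6, 11], right=[25]
  root=6; inorder splits into left=[4], right=[11]
  root=4; inorder splits into left=[], right=[]
  root=11; inorder splits into left=[], right=[]
  root=25; inorder splits into left=[], right=[]
Reconstructed level-order: [22, 6, 25, 4, 11]


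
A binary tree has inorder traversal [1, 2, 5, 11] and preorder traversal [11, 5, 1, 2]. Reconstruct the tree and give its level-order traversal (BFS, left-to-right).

Inorder:  [1, 2, 5, 11]
Preorder: [11, 5, 1, 2]
Algorithm: preorder visits root first, so consume preorder in order;
for each root, split the current inorder slice at that value into
left-subtree inorder and right-subtree inorder, then recurse.
Recursive splits:
  root=11; inorder splits into left=[1, 2, 5], right=[]
  root=5; inorder splits into left=[1, 2], right=[]
  root=1; inorder splits into left=[], right=[2]
  root=2; inorder splits into left=[], right=[]
Reconstructed level-order: [11, 5, 1, 2]


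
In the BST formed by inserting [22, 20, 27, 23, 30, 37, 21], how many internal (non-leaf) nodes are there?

Tree built from: [22, 20, 27, 23, 30, 37, 21]
Tree (level-order array): [22, 20, 27, None, 21, 23, 30, None, None, None, None, None, 37]
Rule: An internal node has at least one child.
Per-node child counts:
  node 22: 2 child(ren)
  node 20: 1 child(ren)
  node 21: 0 child(ren)
  node 27: 2 child(ren)
  node 23: 0 child(ren)
  node 30: 1 child(ren)
  node 37: 0 child(ren)
Matching nodes: [22, 20, 27, 30]
Count of internal (non-leaf) nodes: 4


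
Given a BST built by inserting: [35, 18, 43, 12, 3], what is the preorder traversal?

Tree insertion order: [35, 18, 43, 12, 3]
Tree (level-order array): [35, 18, 43, 12, None, None, None, 3]
Preorder traversal: [35, 18, 12, 3, 43]


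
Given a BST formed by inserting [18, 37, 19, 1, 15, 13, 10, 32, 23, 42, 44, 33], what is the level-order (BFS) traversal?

Tree insertion order: [18, 37, 19, 1, 15, 13, 10, 32, 23, 42, 44, 33]
Tree (level-order array): [18, 1, 37, None, 15, 19, 42, 13, None, None, 32, None, 44, 10, None, 23, 33]
BFS from the root, enqueuing left then right child of each popped node:
  queue [18] -> pop 18, enqueue [1, 37], visited so far: [18]
  queue [1, 37] -> pop 1, enqueue [15], visited so far: [18, 1]
  queue [37, 15] -> pop 37, enqueue [19, 42], visited so far: [18, 1, 37]
  queue [15, 19, 42] -> pop 15, enqueue [13], visited so far: [18, 1, 37, 15]
  queue [19, 42, 13] -> pop 19, enqueue [32], visited so far: [18, 1, 37, 15, 19]
  queue [42, 13, 32] -> pop 42, enqueue [44], visited so far: [18, 1, 37, 15, 19, 42]
  queue [13, 32, 44] -> pop 13, enqueue [10], visited so far: [18, 1, 37, 15, 19, 42, 13]
  queue [32, 44, 10] -> pop 32, enqueue [23, 33], visited so far: [18, 1, 37, 15, 19, 42, 13, 32]
  queue [44, 10, 23, 33] -> pop 44, enqueue [none], visited so far: [18, 1, 37, 15, 19, 42, 13, 32, 44]
  queue [10, 23, 33] -> pop 10, enqueue [none], visited so far: [18, 1, 37, 15, 19, 42, 13, 32, 44, 10]
  queue [23, 33] -> pop 23, enqueue [none], visited so far: [18, 1, 37, 15, 19, 42, 13, 32, 44, 10, 23]
  queue [33] -> pop 33, enqueue [none], visited so far: [18, 1, 37, 15, 19, 42, 13, 32, 44, 10, 23, 33]
Result: [18, 1, 37, 15, 19, 42, 13, 32, 44, 10, 23, 33]


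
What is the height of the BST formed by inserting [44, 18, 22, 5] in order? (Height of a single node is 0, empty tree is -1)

Insertion order: [44, 18, 22, 5]
Tree (level-order array): [44, 18, None, 5, 22]
Compute height bottom-up (empty subtree = -1):
  height(5) = 1 + max(-1, -1) = 0
  height(22) = 1 + max(-1, -1) = 0
  height(18) = 1 + max(0, 0) = 1
  height(44) = 1 + max(1, -1) = 2
Height = 2


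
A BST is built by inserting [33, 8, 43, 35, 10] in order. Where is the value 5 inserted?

Starting tree (level order): [33, 8, 43, None, 10, 35]
Insertion path: 33 -> 8
Result: insert 5 as left child of 8
Final tree (level order): [33, 8, 43, 5, 10, 35]


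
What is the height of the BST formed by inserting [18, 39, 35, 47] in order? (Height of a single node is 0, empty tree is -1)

Insertion order: [18, 39, 35, 47]
Tree (level-order array): [18, None, 39, 35, 47]
Compute height bottom-up (empty subtree = -1):
  height(35) = 1 + max(-1, -1) = 0
  height(47) = 1 + max(-1, -1) = 0
  height(39) = 1 + max(0, 0) = 1
  height(18) = 1 + max(-1, 1) = 2
Height = 2


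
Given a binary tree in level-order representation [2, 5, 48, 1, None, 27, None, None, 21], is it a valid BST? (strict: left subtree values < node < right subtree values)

Level-order array: [2, 5, 48, 1, None, 27, None, None, 21]
Validate using subtree bounds (lo, hi): at each node, require lo < value < hi,
then recurse left with hi=value and right with lo=value.
Preorder trace (stopping at first violation):
  at node 2 with bounds (-inf, +inf): OK
  at node 5 with bounds (-inf, 2): VIOLATION
Node 5 violates its bound: not (-inf < 5 < 2).
Result: Not a valid BST


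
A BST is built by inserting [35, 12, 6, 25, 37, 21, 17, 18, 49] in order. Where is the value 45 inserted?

Starting tree (level order): [35, 12, 37, 6, 25, None, 49, None, None, 21, None, None, None, 17, None, None, 18]
Insertion path: 35 -> 37 -> 49
Result: insert 45 as left child of 49
Final tree (level order): [35, 12, 37, 6, 25, None, 49, None, None, 21, None, 45, None, 17, None, None, None, None, 18]


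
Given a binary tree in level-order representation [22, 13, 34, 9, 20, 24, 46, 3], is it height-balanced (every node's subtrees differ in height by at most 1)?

Tree (level-order array): [22, 13, 34, 9, 20, 24, 46, 3]
Definition: a tree is height-balanced if, at every node, |h(left) - h(right)| <= 1 (empty subtree has height -1).
Bottom-up per-node check:
  node 3: h_left=-1, h_right=-1, diff=0 [OK], height=0
  node 9: h_left=0, h_right=-1, diff=1 [OK], height=1
  node 20: h_left=-1, h_right=-1, diff=0 [OK], height=0
  node 13: h_left=1, h_right=0, diff=1 [OK], height=2
  node 24: h_left=-1, h_right=-1, diff=0 [OK], height=0
  node 46: h_left=-1, h_right=-1, diff=0 [OK], height=0
  node 34: h_left=0, h_right=0, diff=0 [OK], height=1
  node 22: h_left=2, h_right=1, diff=1 [OK], height=3
All nodes satisfy the balance condition.
Result: Balanced


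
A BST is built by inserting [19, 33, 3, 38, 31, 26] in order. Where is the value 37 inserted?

Starting tree (level order): [19, 3, 33, None, None, 31, 38, 26]
Insertion path: 19 -> 33 -> 38
Result: insert 37 as left child of 38
Final tree (level order): [19, 3, 33, None, None, 31, 38, 26, None, 37]


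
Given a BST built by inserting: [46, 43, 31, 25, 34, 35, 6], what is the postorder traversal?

Tree insertion order: [46, 43, 31, 25, 34, 35, 6]
Tree (level-order array): [46, 43, None, 31, None, 25, 34, 6, None, None, 35]
Postorder traversal: [6, 25, 35, 34, 31, 43, 46]


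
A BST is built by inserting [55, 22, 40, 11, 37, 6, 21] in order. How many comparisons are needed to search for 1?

Search path for 1: 55 -> 22 -> 11 -> 6
Found: False
Comparisons: 4


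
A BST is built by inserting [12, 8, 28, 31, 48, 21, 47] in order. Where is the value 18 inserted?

Starting tree (level order): [12, 8, 28, None, None, 21, 31, None, None, None, 48, 47]
Insertion path: 12 -> 28 -> 21
Result: insert 18 as left child of 21
Final tree (level order): [12, 8, 28, None, None, 21, 31, 18, None, None, 48, None, None, 47]


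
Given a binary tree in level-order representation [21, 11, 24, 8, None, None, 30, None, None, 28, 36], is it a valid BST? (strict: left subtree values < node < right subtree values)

Level-order array: [21, 11, 24, 8, None, None, 30, None, None, 28, 36]
Validate using subtree bounds (lo, hi): at each node, require lo < value < hi,
then recurse left with hi=value and right with lo=value.
Preorder trace (stopping at first violation):
  at node 21 with bounds (-inf, +inf): OK
  at node 11 with bounds (-inf, 21): OK
  at node 8 with bounds (-inf, 11): OK
  at node 24 with bounds (21, +inf): OK
  at node 30 with bounds (24, +inf): OK
  at node 28 with bounds (24, 30): OK
  at node 36 with bounds (30, +inf): OK
No violation found at any node.
Result: Valid BST


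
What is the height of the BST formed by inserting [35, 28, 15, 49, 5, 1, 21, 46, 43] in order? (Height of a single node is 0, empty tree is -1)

Insertion order: [35, 28, 15, 49, 5, 1, 21, 46, 43]
Tree (level-order array): [35, 28, 49, 15, None, 46, None, 5, 21, 43, None, 1]
Compute height bottom-up (empty subtree = -1):
  height(1) = 1 + max(-1, -1) = 0
  height(5) = 1 + max(0, -1) = 1
  height(21) = 1 + max(-1, -1) = 0
  height(15) = 1 + max(1, 0) = 2
  height(28) = 1 + max(2, -1) = 3
  height(43) = 1 + max(-1, -1) = 0
  height(46) = 1 + max(0, -1) = 1
  height(49) = 1 + max(1, -1) = 2
  height(35) = 1 + max(3, 2) = 4
Height = 4


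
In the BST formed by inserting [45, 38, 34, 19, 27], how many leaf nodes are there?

Tree built from: [45, 38, 34, 19, 27]
Tree (level-order array): [45, 38, None, 34, None, 19, None, None, 27]
Rule: A leaf has 0 children.
Per-node child counts:
  node 45: 1 child(ren)
  node 38: 1 child(ren)
  node 34: 1 child(ren)
  node 19: 1 child(ren)
  node 27: 0 child(ren)
Matching nodes: [27]
Count of leaf nodes: 1


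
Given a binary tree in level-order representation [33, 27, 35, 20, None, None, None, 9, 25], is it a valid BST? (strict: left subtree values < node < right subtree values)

Level-order array: [33, 27, 35, 20, None, None, None, 9, 25]
Validate using subtree bounds (lo, hi): at each node, require lo < value < hi,
then recurse left with hi=value and right with lo=value.
Preorder trace (stopping at first violation):
  at node 33 with bounds (-inf, +inf): OK
  at node 27 with bounds (-inf, 33): OK
  at node 20 with bounds (-inf, 27): OK
  at node 9 with bounds (-inf, 20): OK
  at node 25 with bounds (20, 27): OK
  at node 35 with bounds (33, +inf): OK
No violation found at any node.
Result: Valid BST


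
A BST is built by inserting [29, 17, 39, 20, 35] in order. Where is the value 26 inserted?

Starting tree (level order): [29, 17, 39, None, 20, 35]
Insertion path: 29 -> 17 -> 20
Result: insert 26 as right child of 20
Final tree (level order): [29, 17, 39, None, 20, 35, None, None, 26]


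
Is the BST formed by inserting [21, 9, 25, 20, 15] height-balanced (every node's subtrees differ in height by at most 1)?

Tree (level-order array): [21, 9, 25, None, 20, None, None, 15]
Definition: a tree is height-balanced if, at every node, |h(left) - h(right)| <= 1 (empty subtree has height -1).
Bottom-up per-node check:
  node 15: h_left=-1, h_right=-1, diff=0 [OK], height=0
  node 20: h_left=0, h_right=-1, diff=1 [OK], height=1
  node 9: h_left=-1, h_right=1, diff=2 [FAIL (|-1-1|=2 > 1)], height=2
  node 25: h_left=-1, h_right=-1, diff=0 [OK], height=0
  node 21: h_left=2, h_right=0, diff=2 [FAIL (|2-0|=2 > 1)], height=3
Node 9 violates the condition: |-1 - 1| = 2 > 1.
Result: Not balanced


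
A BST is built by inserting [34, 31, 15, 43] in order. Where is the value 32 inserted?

Starting tree (level order): [34, 31, 43, 15]
Insertion path: 34 -> 31
Result: insert 32 as right child of 31
Final tree (level order): [34, 31, 43, 15, 32]


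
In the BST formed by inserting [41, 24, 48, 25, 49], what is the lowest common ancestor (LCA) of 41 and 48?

Tree insertion order: [41, 24, 48, 25, 49]
Tree (level-order array): [41, 24, 48, None, 25, None, 49]
In a BST, the LCA of p=41, q=48 is the first node v on the
root-to-leaf path with p <= v <= q (go left if both < v, right if both > v).
Walk from root:
  at 41: 41 <= 41 <= 48, this is the LCA
LCA = 41


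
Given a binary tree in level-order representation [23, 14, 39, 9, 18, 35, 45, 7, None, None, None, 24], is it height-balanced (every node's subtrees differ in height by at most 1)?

Tree (level-order array): [23, 14, 39, 9, 18, 35, 45, 7, None, None, None, 24]
Definition: a tree is height-balanced if, at every node, |h(left) - h(right)| <= 1 (empty subtree has height -1).
Bottom-up per-node check:
  node 7: h_left=-1, h_right=-1, diff=0 [OK], height=0
  node 9: h_left=0, h_right=-1, diff=1 [OK], height=1
  node 18: h_left=-1, h_right=-1, diff=0 [OK], height=0
  node 14: h_left=1, h_right=0, diff=1 [OK], height=2
  node 24: h_left=-1, h_right=-1, diff=0 [OK], height=0
  node 35: h_left=0, h_right=-1, diff=1 [OK], height=1
  node 45: h_left=-1, h_right=-1, diff=0 [OK], height=0
  node 39: h_left=1, h_right=0, diff=1 [OK], height=2
  node 23: h_left=2, h_right=2, diff=0 [OK], height=3
All nodes satisfy the balance condition.
Result: Balanced


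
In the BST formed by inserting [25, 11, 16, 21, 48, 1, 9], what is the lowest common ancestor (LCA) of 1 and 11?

Tree insertion order: [25, 11, 16, 21, 48, 1, 9]
Tree (level-order array): [25, 11, 48, 1, 16, None, None, None, 9, None, 21]
In a BST, the LCA of p=1, q=11 is the first node v on the
root-to-leaf path with p <= v <= q (go left if both < v, right if both > v).
Walk from root:
  at 25: both 1 and 11 < 25, go left
  at 11: 1 <= 11 <= 11, this is the LCA
LCA = 11


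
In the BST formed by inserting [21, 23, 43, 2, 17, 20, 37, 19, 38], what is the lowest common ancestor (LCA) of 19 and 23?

Tree insertion order: [21, 23, 43, 2, 17, 20, 37, 19, 38]
Tree (level-order array): [21, 2, 23, None, 17, None, 43, None, 20, 37, None, 19, None, None, 38]
In a BST, the LCA of p=19, q=23 is the first node v on the
root-to-leaf path with p <= v <= q (go left if both < v, right if both > v).
Walk from root:
  at 21: 19 <= 21 <= 23, this is the LCA
LCA = 21


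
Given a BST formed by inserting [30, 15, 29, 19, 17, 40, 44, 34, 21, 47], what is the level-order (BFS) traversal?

Tree insertion order: [30, 15, 29, 19, 17, 40, 44, 34, 21, 47]
Tree (level-order array): [30, 15, 40, None, 29, 34, 44, 19, None, None, None, None, 47, 17, 21]
BFS from the root, enqueuing left then right child of each popped node:
  queue [30] -> pop 30, enqueue [15, 40], visited so far: [30]
  queue [15, 40] -> pop 15, enqueue [29], visited so far: [30, 15]
  queue [40, 29] -> pop 40, enqueue [34, 44], visited so far: [30, 15, 40]
  queue [29, 34, 44] -> pop 29, enqueue [19], visited so far: [30, 15, 40, 29]
  queue [34, 44, 19] -> pop 34, enqueue [none], visited so far: [30, 15, 40, 29, 34]
  queue [44, 19] -> pop 44, enqueue [47], visited so far: [30, 15, 40, 29, 34, 44]
  queue [19, 47] -> pop 19, enqueue [17, 21], visited so far: [30, 15, 40, 29, 34, 44, 19]
  queue [47, 17, 21] -> pop 47, enqueue [none], visited so far: [30, 15, 40, 29, 34, 44, 19, 47]
  queue [17, 21] -> pop 17, enqueue [none], visited so far: [30, 15, 40, 29, 34, 44, 19, 47, 17]
  queue [21] -> pop 21, enqueue [none], visited so far: [30, 15, 40, 29, 34, 44, 19, 47, 17, 21]
Result: [30, 15, 40, 29, 34, 44, 19, 47, 17, 21]


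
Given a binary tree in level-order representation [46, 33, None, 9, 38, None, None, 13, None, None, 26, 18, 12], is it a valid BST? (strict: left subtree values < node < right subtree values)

Level-order array: [46, 33, None, 9, 38, None, None, 13, None, None, 26, 18, 12]
Validate using subtree bounds (lo, hi): at each node, require lo < value < hi,
then recurse left with hi=value and right with lo=value.
Preorder trace (stopping at first violation):
  at node 46 with bounds (-inf, +inf): OK
  at node 33 with bounds (-inf, 46): OK
  at node 9 with bounds (-inf, 33): OK
  at node 38 with bounds (33, 46): OK
  at node 13 with bounds (33, 38): VIOLATION
Node 13 violates its bound: not (33 < 13 < 38).
Result: Not a valid BST


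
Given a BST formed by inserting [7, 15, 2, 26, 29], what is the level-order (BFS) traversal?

Tree insertion order: [7, 15, 2, 26, 29]
Tree (level-order array): [7, 2, 15, None, None, None, 26, None, 29]
BFS from the root, enqueuing left then right child of each popped node:
  queue [7] -> pop 7, enqueue [2, 15], visited so far: [7]
  queue [2, 15] -> pop 2, enqueue [none], visited so far: [7, 2]
  queue [15] -> pop 15, enqueue [26], visited so far: [7, 2, 15]
  queue [26] -> pop 26, enqueue [29], visited so far: [7, 2, 15, 26]
  queue [29] -> pop 29, enqueue [none], visited so far: [7, 2, 15, 26, 29]
Result: [7, 2, 15, 26, 29]


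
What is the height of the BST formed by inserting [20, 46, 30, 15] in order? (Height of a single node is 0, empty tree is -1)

Insertion order: [20, 46, 30, 15]
Tree (level-order array): [20, 15, 46, None, None, 30]
Compute height bottom-up (empty subtree = -1):
  height(15) = 1 + max(-1, -1) = 0
  height(30) = 1 + max(-1, -1) = 0
  height(46) = 1 + max(0, -1) = 1
  height(20) = 1 + max(0, 1) = 2
Height = 2


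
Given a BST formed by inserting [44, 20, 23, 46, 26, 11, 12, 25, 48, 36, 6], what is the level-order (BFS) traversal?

Tree insertion order: [44, 20, 23, 46, 26, 11, 12, 25, 48, 36, 6]
Tree (level-order array): [44, 20, 46, 11, 23, None, 48, 6, 12, None, 26, None, None, None, None, None, None, 25, 36]
BFS from the root, enqueuing left then right child of each popped node:
  queue [44] -> pop 44, enqueue [20, 46], visited so far: [44]
  queue [20, 46] -> pop 20, enqueue [11, 23], visited so far: [44, 20]
  queue [46, 11, 23] -> pop 46, enqueue [48], visited so far: [44, 20, 46]
  queue [11, 23, 48] -> pop 11, enqueue [6, 12], visited so far: [44, 20, 46, 11]
  queue [23, 48, 6, 12] -> pop 23, enqueue [26], visited so far: [44, 20, 46, 11, 23]
  queue [48, 6, 12, 26] -> pop 48, enqueue [none], visited so far: [44, 20, 46, 11, 23, 48]
  queue [6, 12, 26] -> pop 6, enqueue [none], visited so far: [44, 20, 46, 11, 23, 48, 6]
  queue [12, 26] -> pop 12, enqueue [none], visited so far: [44, 20, 46, 11, 23, 48, 6, 12]
  queue [26] -> pop 26, enqueue [25, 36], visited so far: [44, 20, 46, 11, 23, 48, 6, 12, 26]
  queue [25, 36] -> pop 25, enqueue [none], visited so far: [44, 20, 46, 11, 23, 48, 6, 12, 26, 25]
  queue [36] -> pop 36, enqueue [none], visited so far: [44, 20, 46, 11, 23, 48, 6, 12, 26, 25, 36]
Result: [44, 20, 46, 11, 23, 48, 6, 12, 26, 25, 36]


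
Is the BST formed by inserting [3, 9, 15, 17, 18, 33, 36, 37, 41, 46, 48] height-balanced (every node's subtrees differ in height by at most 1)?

Tree (level-order array): [3, None, 9, None, 15, None, 17, None, 18, None, 33, None, 36, None, 37, None, 41, None, 46, None, 48]
Definition: a tree is height-balanced if, at every node, |h(left) - h(right)| <= 1 (empty subtree has height -1).
Bottom-up per-node check:
  node 48: h_left=-1, h_right=-1, diff=0 [OK], height=0
  node 46: h_left=-1, h_right=0, diff=1 [OK], height=1
  node 41: h_left=-1, h_right=1, diff=2 [FAIL (|-1-1|=2 > 1)], height=2
  node 37: h_left=-1, h_right=2, diff=3 [FAIL (|-1-2|=3 > 1)], height=3
  node 36: h_left=-1, h_right=3, diff=4 [FAIL (|-1-3|=4 > 1)], height=4
  node 33: h_left=-1, h_right=4, diff=5 [FAIL (|-1-4|=5 > 1)], height=5
  node 18: h_left=-1, h_right=5, diff=6 [FAIL (|-1-5|=6 > 1)], height=6
  node 17: h_left=-1, h_right=6, diff=7 [FAIL (|-1-6|=7 > 1)], height=7
  node 15: h_left=-1, h_right=7, diff=8 [FAIL (|-1-7|=8 > 1)], height=8
  node 9: h_left=-1, h_right=8, diff=9 [FAIL (|-1-8|=9 > 1)], height=9
  node 3: h_left=-1, h_right=9, diff=10 [FAIL (|-1-9|=10 > 1)], height=10
Node 41 violates the condition: |-1 - 1| = 2 > 1.
Result: Not balanced


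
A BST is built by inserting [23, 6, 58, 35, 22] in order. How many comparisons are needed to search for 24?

Search path for 24: 23 -> 58 -> 35
Found: False
Comparisons: 3


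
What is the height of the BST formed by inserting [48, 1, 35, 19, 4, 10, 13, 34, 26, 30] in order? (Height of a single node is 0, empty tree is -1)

Insertion order: [48, 1, 35, 19, 4, 10, 13, 34, 26, 30]
Tree (level-order array): [48, 1, None, None, 35, 19, None, 4, 34, None, 10, 26, None, None, 13, None, 30]
Compute height bottom-up (empty subtree = -1):
  height(13) = 1 + max(-1, -1) = 0
  height(10) = 1 + max(-1, 0) = 1
  height(4) = 1 + max(-1, 1) = 2
  height(30) = 1 + max(-1, -1) = 0
  height(26) = 1 + max(-1, 0) = 1
  height(34) = 1 + max(1, -1) = 2
  height(19) = 1 + max(2, 2) = 3
  height(35) = 1 + max(3, -1) = 4
  height(1) = 1 + max(-1, 4) = 5
  height(48) = 1 + max(5, -1) = 6
Height = 6
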